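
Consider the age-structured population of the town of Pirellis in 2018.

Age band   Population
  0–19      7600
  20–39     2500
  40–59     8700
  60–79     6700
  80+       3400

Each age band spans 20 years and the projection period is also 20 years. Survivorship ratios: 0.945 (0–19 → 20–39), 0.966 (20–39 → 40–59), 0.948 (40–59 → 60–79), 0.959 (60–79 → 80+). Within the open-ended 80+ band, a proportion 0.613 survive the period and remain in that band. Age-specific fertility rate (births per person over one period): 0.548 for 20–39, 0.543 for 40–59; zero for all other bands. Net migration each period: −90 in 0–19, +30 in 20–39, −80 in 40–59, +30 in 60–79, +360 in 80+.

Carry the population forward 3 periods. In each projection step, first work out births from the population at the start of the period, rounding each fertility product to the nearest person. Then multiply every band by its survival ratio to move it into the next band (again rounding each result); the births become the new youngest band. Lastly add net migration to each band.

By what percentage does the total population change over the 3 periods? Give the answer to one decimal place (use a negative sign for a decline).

Let group 1 be 0–19 through group 5 = 80+.
Period 1.
Births: 2500 × 0.548 = 1370, 8700 × 0.543 = 4724 → total 6094
Group 2: 7600 × 0.945 = 7182
Group 3: 2500 × 0.966 = 2415
Group 4: 8700 × 0.948 = 8248
Group 5: 6700 × 0.959 + 3400 × 0.613 = 6425 + 2084 = 8509
Net migration: Group 1 − 90 → 6004; Group 2 + 30 → 7212; Group 3 − 80 → 2335; Group 4 + 30 → 8278; Group 5 + 360 → 8869
End of period: [6004, 7212, 2335, 8278, 8869]
Period 2.
Births: 7212 × 0.548 = 3952, 2335 × 0.543 = 1268 → total 5220
Group 2: 6004 × 0.945 = 5674
Group 3: 7212 × 0.966 = 6967
Group 4: 2335 × 0.948 = 2214
Group 5: 8278 × 0.959 + 8869 × 0.613 = 7939 + 5437 = 13376
Net migration: Group 1 − 90 → 5130; Group 2 + 30 → 5704; Group 3 − 80 → 6887; Group 4 + 30 → 2244; Group 5 + 360 → 13736
End of period: [5130, 5704, 6887, 2244, 13736]
Period 3.
Births: 5704 × 0.548 = 3126, 6887 × 0.543 = 3740 → total 6866
Group 2: 5130 × 0.945 = 4848
Group 3: 5704 × 0.966 = 5510
Group 4: 6887 × 0.948 = 6529
Group 5: 2244 × 0.959 + 13736 × 0.613 = 2152 + 8420 = 10572
Net migration: Group 1 − 90 → 6776; Group 2 + 30 → 4878; Group 3 − 80 → 5430; Group 4 + 30 → 6559; Group 5 + 360 → 10932
End of period: [6776, 4878, 5430, 6559, 10932]
Total: 28900 → 34575; change = 5675; percentage change = 19.6%

19.6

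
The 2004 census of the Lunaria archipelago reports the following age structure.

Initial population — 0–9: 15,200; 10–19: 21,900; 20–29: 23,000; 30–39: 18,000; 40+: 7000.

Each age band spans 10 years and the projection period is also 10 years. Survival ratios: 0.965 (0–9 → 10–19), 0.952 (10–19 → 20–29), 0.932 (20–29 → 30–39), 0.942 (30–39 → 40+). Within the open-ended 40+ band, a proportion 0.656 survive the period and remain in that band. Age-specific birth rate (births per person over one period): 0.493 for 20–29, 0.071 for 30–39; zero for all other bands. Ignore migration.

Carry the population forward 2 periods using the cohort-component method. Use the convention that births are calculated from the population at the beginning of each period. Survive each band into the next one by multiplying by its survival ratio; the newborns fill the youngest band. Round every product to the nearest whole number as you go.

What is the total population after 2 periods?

Call the groups 1 to 5, youngest first.
Period 1.
Births: 23000 * 0.493 = 11339  |  18000 * 0.071 = 1278 — total 12617
Group 2: 15200 * 0.965 = 14668
Group 3: 21900 * 0.952 = 20849
Group 4: 23000 * 0.932 = 21436
Group 5: 18000 * 0.942 + 7000 * 0.656 = 16956 + 4592 = 21548
Population now: 0–9=12617, 10–19=14668, 20–29=20849, 30–39=21436, 40+=21548
Period 2.
Births: 20849 * 0.493 = 10279  |  21436 * 0.071 = 1522 — total 11801
Group 2: 12617 * 0.965 = 12175
Group 3: 14668 * 0.952 = 13964
Group 4: 20849 * 0.932 = 19431
Group 5: 21436 * 0.942 + 21548 * 0.656 = 20193 + 14135 = 34328
Population now: 0–9=11801, 10–19=12175, 20–29=13964, 30–39=19431, 40+=34328
Total after period 2: 11801 + 12175 + 13964 + 19431 + 34328 = 91699

91699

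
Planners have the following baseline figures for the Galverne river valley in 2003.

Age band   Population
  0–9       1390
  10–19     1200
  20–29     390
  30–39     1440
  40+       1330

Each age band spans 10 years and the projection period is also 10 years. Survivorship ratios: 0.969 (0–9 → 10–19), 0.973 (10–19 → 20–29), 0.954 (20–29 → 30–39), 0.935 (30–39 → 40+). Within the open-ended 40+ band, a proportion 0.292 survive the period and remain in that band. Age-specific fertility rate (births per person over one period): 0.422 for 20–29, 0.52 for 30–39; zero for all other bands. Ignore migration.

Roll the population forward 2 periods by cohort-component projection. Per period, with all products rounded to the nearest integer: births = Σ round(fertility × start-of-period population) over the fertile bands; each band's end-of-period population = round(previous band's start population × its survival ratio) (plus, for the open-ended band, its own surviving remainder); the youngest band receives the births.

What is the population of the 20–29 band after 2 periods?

— Period 1 —
Births: 390 * 0.422 = 165 ; 1440 * 0.52 = 749 → total 914
10–19: 1390 * 0.969 = 1347
20–29: 1200 * 0.973 = 1168
30–39: 390 * 0.954 = 372
40+: 1440 * 0.935 + 1330 * 0.292 = 1346 + 388 = 1734
→ [914, 1347, 1168, 372, 1734]
— Period 2 —
Births: 1168 * 0.422 = 493 ; 372 * 0.52 = 193 → total 686
10–19: 914 * 0.969 = 886
20–29: 1347 * 0.973 = 1311
30–39: 1168 * 0.954 = 1114
40+: 372 * 0.935 + 1734 * 0.292 = 348 + 506 = 854
→ [686, 886, 1311, 1114, 854]

1311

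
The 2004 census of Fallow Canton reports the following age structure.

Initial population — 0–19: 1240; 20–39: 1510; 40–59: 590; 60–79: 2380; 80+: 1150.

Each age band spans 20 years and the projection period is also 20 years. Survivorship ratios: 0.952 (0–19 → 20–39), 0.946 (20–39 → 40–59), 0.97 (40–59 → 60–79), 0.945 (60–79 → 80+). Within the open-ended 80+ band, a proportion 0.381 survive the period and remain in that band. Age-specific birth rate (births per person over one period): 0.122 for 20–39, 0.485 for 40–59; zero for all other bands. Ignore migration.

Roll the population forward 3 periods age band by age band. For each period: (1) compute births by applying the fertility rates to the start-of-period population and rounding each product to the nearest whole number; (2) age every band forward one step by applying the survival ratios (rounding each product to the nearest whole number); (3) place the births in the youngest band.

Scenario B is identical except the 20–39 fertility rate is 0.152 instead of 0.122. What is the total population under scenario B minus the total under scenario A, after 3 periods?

Call the bands 1 to 5, youngest first.
After projecting period 1:
Births: 1510 × 0.122 = 184, 590 × 0.485 = 286 → 470
Band 2: 1240 × 0.952 = 1180
Band 3: 1510 × 0.946 = 1428
Band 4: 590 × 0.97 = 572
Band 5: 2380 × 0.945 + 1150 × 0.381 = 2249 + 438 = 2687
Giving 470 / 1180 / 1428 / 572 / 2687.
After projecting period 2:
Births: 1180 × 0.122 = 144, 1428 × 0.485 = 693 → 837
Band 2: 470 × 0.952 = 447
Band 3: 1180 × 0.946 = 1116
Band 4: 1428 × 0.97 = 1385
Band 5: 572 × 0.945 + 2687 × 0.381 = 541 + 1024 = 1565
Giving 837 / 447 / 1116 / 1385 / 1565.
After projecting period 3:
Births: 447 × 0.122 = 55, 1116 × 0.485 = 541 → 596
Band 2: 837 × 0.952 = 797
Band 3: 447 × 0.946 = 423
Band 4: 1116 × 0.97 = 1083
Band 5: 1385 × 0.945 + 1565 × 0.381 = 1309 + 596 = 1905
Giving 596 / 797 / 423 / 1083 / 1905.
Scenario A total after 3 periods: 4804
Scenario B projection —
After projecting period 1:
Births: 1510 × 0.152 = 230, 590 × 0.485 = 286 → 516
Band 2: 1240 × 0.952 = 1180
Band 3: 1510 × 0.946 = 1428
Band 4: 590 × 0.97 = 572
Band 5: 2380 × 0.945 + 1150 × 0.381 = 2249 + 438 = 2687
Giving 516 / 1180 / 1428 / 572 / 2687.
After projecting period 2:
Births: 1180 × 0.152 = 179, 1428 × 0.485 = 693 → 872
Band 2: 516 × 0.952 = 491
Band 3: 1180 × 0.946 = 1116
Band 4: 1428 × 0.97 = 1385
Band 5: 572 × 0.945 + 2687 × 0.381 = 541 + 1024 = 1565
Giving 872 / 491 / 1116 / 1385 / 1565.
After projecting period 3:
Births: 491 × 0.152 = 75, 1116 × 0.485 = 541 → 616
Band 2: 872 × 0.952 = 830
Band 3: 491 × 0.946 = 464
Band 4: 1116 × 0.97 = 1083
Band 5: 1385 × 0.945 + 1565 × 0.381 = 1309 + 596 = 1905
Giving 616 / 830 / 464 / 1083 / 1905.
Scenario B total after 3 periods: 4898
Difference B − A = 4898 − 4804 = 94

94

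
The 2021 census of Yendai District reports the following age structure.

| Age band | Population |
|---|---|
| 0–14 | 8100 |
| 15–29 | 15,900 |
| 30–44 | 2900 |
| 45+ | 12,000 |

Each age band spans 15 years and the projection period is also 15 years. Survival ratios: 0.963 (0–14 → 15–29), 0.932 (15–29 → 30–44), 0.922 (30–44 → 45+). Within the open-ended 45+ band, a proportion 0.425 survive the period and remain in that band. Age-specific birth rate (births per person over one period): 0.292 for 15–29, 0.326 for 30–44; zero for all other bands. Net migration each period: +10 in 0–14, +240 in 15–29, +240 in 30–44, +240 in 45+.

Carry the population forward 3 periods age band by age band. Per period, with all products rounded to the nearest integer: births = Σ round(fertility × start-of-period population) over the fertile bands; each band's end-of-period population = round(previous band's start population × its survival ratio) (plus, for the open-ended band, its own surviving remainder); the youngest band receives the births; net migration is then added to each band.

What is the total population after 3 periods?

31721

(Bands numbered youngest = 1 to oldest = 4.)
— Period 1 —
Births: 15900 × 0.292 = 4643, 2900 × 0.326 = 945 — total 5588
Band 2: 8100 × 0.963 = 7800
Band 3: 15900 × 0.932 = 14819
Band 4: 2900 × 0.922 + 12000 × 0.425 = 2674 + 5100 = 7774
Net migration: Band 1 + 10 → 5598; Band 2 + 240 → 8040; Band 3 + 240 → 15059; Band 4 + 240 → 8014
→ [5598, 8040, 15059, 8014]
— Period 2 —
Births: 8040 × 0.292 = 2348, 15059 × 0.326 = 4909 — total 7257
Band 2: 5598 × 0.963 = 5391
Band 3: 8040 × 0.932 = 7493
Band 4: 15059 × 0.922 + 8014 × 0.425 = 13884 + 3406 = 17290
Net migration: Band 1 + 10 → 7267; Band 2 + 240 → 5631; Band 3 + 240 → 7733; Band 4 + 240 → 17530
→ [7267, 5631, 7733, 17530]
— Period 3 —
Births: 5631 × 0.292 = 1644, 7733 × 0.326 = 2521 — total 4165
Band 2: 7267 × 0.963 = 6998
Band 3: 5631 × 0.932 = 5248
Band 4: 7733 × 0.922 + 17530 × 0.425 = 7130 + 7450 = 14580
Net migration: Band 1 + 10 → 4175; Band 2 + 240 → 7238; Band 3 + 240 → 5488; Band 4 + 240 → 14820
→ [4175, 7238, 5488, 14820]
Total after period 3: 4175 + 7238 + 5488 + 14820 = 31721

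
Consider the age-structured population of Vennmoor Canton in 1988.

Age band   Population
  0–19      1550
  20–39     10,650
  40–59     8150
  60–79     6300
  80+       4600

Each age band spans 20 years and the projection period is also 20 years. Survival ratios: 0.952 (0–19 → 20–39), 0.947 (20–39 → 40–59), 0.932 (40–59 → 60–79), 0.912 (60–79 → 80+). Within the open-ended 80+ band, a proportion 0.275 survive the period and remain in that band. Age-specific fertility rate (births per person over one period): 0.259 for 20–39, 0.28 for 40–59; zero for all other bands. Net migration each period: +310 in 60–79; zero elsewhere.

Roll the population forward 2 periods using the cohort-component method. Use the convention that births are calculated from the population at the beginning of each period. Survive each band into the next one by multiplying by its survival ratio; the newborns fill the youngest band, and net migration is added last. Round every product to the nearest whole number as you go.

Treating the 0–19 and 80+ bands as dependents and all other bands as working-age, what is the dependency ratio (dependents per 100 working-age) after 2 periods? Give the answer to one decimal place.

77.6

(Groups numbered youngest = 1 to oldest = 5.)
Period 1:
Births: 10650 * 0.259 = 2758, 8150 * 0.28 = 2282 → 5040
Group 2: 1550 * 0.952 = 1476
Group 3: 10650 * 0.947 = 10086
Group 4: 8150 * 0.932 = 7596
Group 5: 6300 * 0.912 + 4600 * 0.275 = 5746 + 1265 = 7011
Net migration: Group 4 + 310 → 7906
Giving 5040 / 1476 / 10086 / 7906 / 7011.
Period 2:
Births: 1476 * 0.259 = 382, 10086 * 0.28 = 2824 → 3206
Group 2: 5040 * 0.952 = 4798
Group 3: 1476 * 0.947 = 1398
Group 4: 10086 * 0.932 = 9400
Group 5: 7906 * 0.912 + 7011 * 0.275 = 7210 + 1928 = 9138
Net migration: Group 4 + 310 → 9710
Giving 3206 / 4798 / 1398 / 9710 / 9138.
Dependents (band 0–19 + band 80+) = 3206 + 9138 = 12344; working-age = 15906; ratio = 12344/15906 × 100 = 77.6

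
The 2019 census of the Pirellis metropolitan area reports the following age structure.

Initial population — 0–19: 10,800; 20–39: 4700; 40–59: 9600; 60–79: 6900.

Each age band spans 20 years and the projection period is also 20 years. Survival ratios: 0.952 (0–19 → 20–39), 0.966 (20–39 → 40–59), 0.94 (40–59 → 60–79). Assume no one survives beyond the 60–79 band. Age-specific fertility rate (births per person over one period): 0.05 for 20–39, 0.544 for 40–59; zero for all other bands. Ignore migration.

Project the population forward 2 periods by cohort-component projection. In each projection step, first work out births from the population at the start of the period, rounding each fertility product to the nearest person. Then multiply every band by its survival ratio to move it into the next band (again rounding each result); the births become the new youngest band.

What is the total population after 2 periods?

22379

Numbering the groups 1..4 from youngest to oldest:
— Period 1 —
Births: 4700 * 0.05 = 235  |  9600 * 0.544 = 5222 → 5457
Group 2: 10800 * 0.952 = 10282
Group 3: 4700 * 0.966 = 4540
Group 4: 9600 * 0.94 = 9024
→ [5457, 10282, 4540, 9024]
— Period 2 —
Births: 10282 * 0.05 = 514  |  4540 * 0.544 = 2470 → 2984
Group 2: 5457 * 0.952 = 5195
Group 3: 10282 * 0.966 = 9932
Group 4: 4540 * 0.94 = 4268
→ [2984, 5195, 9932, 4268]
Total after period 2: 2984 + 5195 + 9932 + 4268 = 22379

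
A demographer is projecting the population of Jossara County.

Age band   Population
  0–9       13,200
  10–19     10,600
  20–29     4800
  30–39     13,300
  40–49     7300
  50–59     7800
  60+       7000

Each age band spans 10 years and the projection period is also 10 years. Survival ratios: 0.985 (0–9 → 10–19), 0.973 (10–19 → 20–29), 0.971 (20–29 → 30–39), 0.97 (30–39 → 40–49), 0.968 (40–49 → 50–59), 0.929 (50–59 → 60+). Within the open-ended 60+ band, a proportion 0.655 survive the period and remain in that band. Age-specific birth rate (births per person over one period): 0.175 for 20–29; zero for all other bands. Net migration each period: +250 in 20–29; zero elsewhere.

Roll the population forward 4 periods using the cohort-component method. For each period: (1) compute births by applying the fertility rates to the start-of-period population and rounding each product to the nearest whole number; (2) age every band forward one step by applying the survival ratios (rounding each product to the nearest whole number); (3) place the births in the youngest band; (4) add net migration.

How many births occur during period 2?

1849

[period 1]
Births: 4800 × 0.175 = 840
10–19: 13200 × 0.985 = 13002
20–29: 10600 × 0.973 = 10314
30–39: 4800 × 0.971 = 4661
40–49: 13300 × 0.97 = 12901
50–59: 7300 × 0.968 = 7066
60+: 7800 × 0.929 + 7000 × 0.655 = 7246 + 4585 = 11831
Net migration: 20–29 + 250 → 10564
End of period: [840, 13002, 10564, 4661, 12901, 7066, 11831]
[period 2]
Births: 10564 × 0.175 = 1849
10–19: 840 × 0.985 = 827
20–29: 13002 × 0.973 = 12651
30–39: 10564 × 0.971 = 10258
40–49: 4661 × 0.97 = 4521
50–59: 12901 × 0.968 = 12488
60+: 7066 × 0.929 + 11831 × 0.655 = 6564 + 7749 = 14313
Net migration: 20–29 + 250 → 12901
End of period: [1849, 827, 12901, 10258, 4521, 12488, 14313]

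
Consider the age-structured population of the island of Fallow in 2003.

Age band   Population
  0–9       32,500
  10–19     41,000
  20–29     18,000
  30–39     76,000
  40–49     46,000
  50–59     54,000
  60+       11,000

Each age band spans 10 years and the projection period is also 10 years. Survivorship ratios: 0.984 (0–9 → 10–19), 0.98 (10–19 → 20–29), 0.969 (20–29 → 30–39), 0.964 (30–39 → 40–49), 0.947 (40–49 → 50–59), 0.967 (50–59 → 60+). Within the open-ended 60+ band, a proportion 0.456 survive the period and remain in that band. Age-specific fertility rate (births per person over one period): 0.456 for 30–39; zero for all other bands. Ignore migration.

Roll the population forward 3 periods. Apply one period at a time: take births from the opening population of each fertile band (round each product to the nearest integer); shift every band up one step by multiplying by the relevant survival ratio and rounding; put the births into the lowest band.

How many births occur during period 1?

34656

After projecting period 1:
Births: 76000 × 0.456 = 34656
10–19: 32500 × 0.984 = 31980
20–29: 41000 × 0.98 = 40180
30–39: 18000 × 0.969 = 17442
40–49: 76000 × 0.964 = 73264
50–59: 46000 × 0.947 = 43562
60+: 54000 × 0.967 + 11000 × 0.456 = 52218 + 5016 = 57234
Giving 34656 / 31980 / 40180 / 17442 / 73264 / 43562 / 57234.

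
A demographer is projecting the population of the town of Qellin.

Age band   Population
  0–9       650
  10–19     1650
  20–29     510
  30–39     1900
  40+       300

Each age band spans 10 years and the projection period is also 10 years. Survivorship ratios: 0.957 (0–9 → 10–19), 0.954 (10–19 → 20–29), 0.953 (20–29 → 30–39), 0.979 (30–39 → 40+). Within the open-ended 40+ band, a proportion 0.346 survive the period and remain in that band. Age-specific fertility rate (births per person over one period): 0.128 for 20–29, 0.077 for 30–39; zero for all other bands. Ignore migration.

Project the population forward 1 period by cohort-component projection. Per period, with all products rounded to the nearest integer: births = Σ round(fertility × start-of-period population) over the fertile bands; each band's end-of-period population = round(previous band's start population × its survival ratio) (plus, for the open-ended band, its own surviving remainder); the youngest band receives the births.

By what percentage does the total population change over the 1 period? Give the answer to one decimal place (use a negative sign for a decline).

-3.1

— Period 1 —
Births: 510 × 0.128 = 65, 1900 × 0.077 = 146 → 211
10–19: 650 × 0.957 = 622
20–29: 1650 × 0.954 = 1574
30–39: 510 × 0.953 = 486
40+: 1900 × 0.979 + 300 × 0.346 = 1860 + 104 = 1964
→ [211, 622, 1574, 486, 1964]
Total: 5010 → 4857; change = -153; percentage change = -3.1%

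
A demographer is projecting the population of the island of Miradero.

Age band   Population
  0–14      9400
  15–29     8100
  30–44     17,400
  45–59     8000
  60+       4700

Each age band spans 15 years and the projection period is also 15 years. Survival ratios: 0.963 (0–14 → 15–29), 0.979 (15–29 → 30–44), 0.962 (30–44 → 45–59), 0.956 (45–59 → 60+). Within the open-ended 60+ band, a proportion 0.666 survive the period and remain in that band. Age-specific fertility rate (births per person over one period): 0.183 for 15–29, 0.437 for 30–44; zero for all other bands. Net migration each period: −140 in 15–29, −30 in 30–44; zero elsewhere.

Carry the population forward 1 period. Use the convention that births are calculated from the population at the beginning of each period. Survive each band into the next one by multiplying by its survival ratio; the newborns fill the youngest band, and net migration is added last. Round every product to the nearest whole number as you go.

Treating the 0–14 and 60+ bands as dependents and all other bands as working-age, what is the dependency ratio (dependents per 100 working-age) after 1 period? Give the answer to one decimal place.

59.2

Period 1.
Births: 8100 × 0.183 = 1482 ; 17400 × 0.437 = 7604 ⇒ total 9086
15–29: 9400 × 0.963 = 9052
30–44: 8100 × 0.979 = 7930
45–59: 17400 × 0.962 = 16739
60+: 8000 × 0.956 + 4700 × 0.666 = 7648 + 3130 = 10778
Net migration: 15–29 − 140 → 8912; 30–44 − 30 → 7900
End of period: [9086, 8912, 7900, 16739, 10778]
Dependents (band 0–14 + band 60+) = 9086 + 10778 = 19864; working-age = 33551; ratio = 19864/33551 × 100 = 59.2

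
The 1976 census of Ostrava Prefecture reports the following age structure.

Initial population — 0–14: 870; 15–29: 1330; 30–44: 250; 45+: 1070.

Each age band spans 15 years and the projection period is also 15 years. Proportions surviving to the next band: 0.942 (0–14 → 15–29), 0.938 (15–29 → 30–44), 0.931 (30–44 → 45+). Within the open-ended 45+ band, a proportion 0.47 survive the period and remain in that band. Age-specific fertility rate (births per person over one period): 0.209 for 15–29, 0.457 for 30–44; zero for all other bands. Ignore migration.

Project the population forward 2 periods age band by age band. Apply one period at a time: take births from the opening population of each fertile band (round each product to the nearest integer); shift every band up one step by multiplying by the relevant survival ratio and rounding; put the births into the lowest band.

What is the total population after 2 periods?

(Bands numbered youngest = 1 to oldest = 4.)
[period 1]
Births: 1330 * 0.209 = 278, 250 * 0.457 = 114 ⇒ total 392
Band 2: 870 * 0.942 = 820
Band 3: 1330 * 0.938 = 1248
Band 4: 250 * 0.931 + 1070 * 0.47 = 233 + 503 = 736
→ [392, 820, 1248, 736]
[period 2]
Births: 820 * 0.209 = 171, 1248 * 0.457 = 570 ⇒ total 741
Band 2: 392 * 0.942 = 369
Band 3: 820 * 0.938 = 769
Band 4: 1248 * 0.931 + 736 * 0.47 = 1162 + 346 = 1508
→ [741, 369, 769, 1508]
Total after period 2: 741 + 369 + 769 + 1508 = 3387

3387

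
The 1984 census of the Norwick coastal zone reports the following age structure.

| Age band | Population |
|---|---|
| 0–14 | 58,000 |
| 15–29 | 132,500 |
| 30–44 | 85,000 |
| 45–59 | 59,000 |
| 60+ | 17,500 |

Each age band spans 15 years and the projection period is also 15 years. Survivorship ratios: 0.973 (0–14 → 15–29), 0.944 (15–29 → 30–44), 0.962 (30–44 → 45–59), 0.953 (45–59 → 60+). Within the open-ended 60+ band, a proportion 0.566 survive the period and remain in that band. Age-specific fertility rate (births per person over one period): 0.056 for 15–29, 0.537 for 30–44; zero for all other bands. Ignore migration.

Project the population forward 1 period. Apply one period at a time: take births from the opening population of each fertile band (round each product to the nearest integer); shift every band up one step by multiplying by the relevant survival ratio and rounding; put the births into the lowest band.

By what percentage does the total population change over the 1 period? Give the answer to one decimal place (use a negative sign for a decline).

8.7

Period 1:
Births: 132500 × 0.056 = 7420 ; 85000 × 0.537 = 45645 — total 53065
15–29: 58000 × 0.973 = 56434
30–44: 132500 × 0.944 = 125080
45–59: 85000 × 0.962 = 81770
60+: 59000 × 0.953 + 17500 × 0.566 = 56227 + 9905 = 66132
Population now: 0–14=53065, 15–29=56434, 30–44=125080, 45–59=81770, 60+=66132
Total: 352000 → 382481; change = 30481; percentage change = 8.7%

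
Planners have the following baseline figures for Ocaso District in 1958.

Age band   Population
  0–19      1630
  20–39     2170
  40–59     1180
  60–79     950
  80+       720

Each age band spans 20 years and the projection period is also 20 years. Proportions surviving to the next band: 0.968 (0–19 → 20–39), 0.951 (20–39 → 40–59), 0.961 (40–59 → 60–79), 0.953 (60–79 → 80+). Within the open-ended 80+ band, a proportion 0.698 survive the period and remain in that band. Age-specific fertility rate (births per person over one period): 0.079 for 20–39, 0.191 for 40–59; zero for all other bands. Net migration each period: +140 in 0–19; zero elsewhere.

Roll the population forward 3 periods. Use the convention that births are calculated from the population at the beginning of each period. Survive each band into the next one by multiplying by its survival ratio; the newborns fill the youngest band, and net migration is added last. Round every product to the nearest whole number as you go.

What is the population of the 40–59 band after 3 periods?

494

After projecting period 1:
Births: 2170 × 0.079 = 171 ; 1180 × 0.191 = 225 — total 396
20–39: 1630 × 0.968 = 1578
40–59: 2170 × 0.951 = 2064
60–79: 1180 × 0.961 = 1134
80+: 950 × 0.953 + 720 × 0.698 = 905 + 503 = 1408
Net migration: 0–19 + 140 → 536
Population now: 0–19=536, 20–39=1578, 40–59=2064, 60–79=1134, 80+=1408
After projecting period 2:
Births: 1578 × 0.079 = 125 ; 2064 × 0.191 = 394 — total 519
20–39: 536 × 0.968 = 519
40–59: 1578 × 0.951 = 1501
60–79: 2064 × 0.961 = 1984
80+: 1134 × 0.953 + 1408 × 0.698 = 1081 + 983 = 2064
Net migration: 0–19 + 140 → 659
Population now: 0–19=659, 20–39=519, 40–59=1501, 60–79=1984, 80+=2064
After projecting period 3:
Births: 519 × 0.079 = 41 ; 1501 × 0.191 = 287 — total 328
20–39: 659 × 0.968 = 638
40–59: 519 × 0.951 = 494
60–79: 1501 × 0.961 = 1442
80+: 1984 × 0.953 + 2064 × 0.698 = 1891 + 1441 = 3332
Net migration: 0–19 + 140 → 468
Population now: 0–19=468, 20–39=638, 40–59=494, 60–79=1442, 80+=3332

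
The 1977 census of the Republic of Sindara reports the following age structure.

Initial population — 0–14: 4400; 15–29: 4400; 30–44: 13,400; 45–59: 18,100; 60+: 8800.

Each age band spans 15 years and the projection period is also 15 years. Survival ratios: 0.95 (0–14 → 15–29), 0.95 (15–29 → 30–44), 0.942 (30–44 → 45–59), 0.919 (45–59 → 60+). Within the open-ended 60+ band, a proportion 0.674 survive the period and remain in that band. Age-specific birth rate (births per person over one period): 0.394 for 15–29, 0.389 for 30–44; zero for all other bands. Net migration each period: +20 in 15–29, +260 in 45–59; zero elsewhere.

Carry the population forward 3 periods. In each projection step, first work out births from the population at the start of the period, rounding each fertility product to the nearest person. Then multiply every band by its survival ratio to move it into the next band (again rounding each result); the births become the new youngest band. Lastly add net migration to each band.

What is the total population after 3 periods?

39693

Let group 1 be 0–14 through group 5 = 60+.
Period 1.
Births: 4400 × 0.394 = 1734 ; 13400 × 0.389 = 5213 → total 6947
Group 2: 4400 × 0.95 = 4180
Group 3: 4400 × 0.95 = 4180
Group 4: 13400 × 0.942 = 12623
Group 5: 18100 × 0.919 + 8800 × 0.674 = 16634 + 5931 = 22565
Net migration: Group 2 + 20 → 4200; Group 4 + 260 → 12883
End of period: [6947, 4200, 4180, 12883, 22565]
Period 2.
Births: 4200 × 0.394 = 1655 ; 4180 × 0.389 = 1626 → total 3281
Group 2: 6947 × 0.95 = 6600
Group 3: 4200 × 0.95 = 3990
Group 4: 4180 × 0.942 = 3938
Group 5: 12883 × 0.919 + 22565 × 0.674 = 11839 + 15209 = 27048
Net migration: Group 2 + 20 → 6620; Group 4 + 260 → 4198
End of period: [3281, 6620, 3990, 4198, 27048]
Period 3.
Births: 6620 × 0.394 = 2608 ; 3990 × 0.389 = 1552 → total 4160
Group 2: 3281 × 0.95 = 3117
Group 3: 6620 × 0.95 = 6289
Group 4: 3990 × 0.942 = 3759
Group 5: 4198 × 0.919 + 27048 × 0.674 = 3858 + 18230 = 22088
Net migration: Group 2 + 20 → 3137; Group 4 + 260 → 4019
End of period: [4160, 3137, 6289, 4019, 22088]
Total after period 3: 4160 + 3137 + 6289 + 4019 + 22088 = 39693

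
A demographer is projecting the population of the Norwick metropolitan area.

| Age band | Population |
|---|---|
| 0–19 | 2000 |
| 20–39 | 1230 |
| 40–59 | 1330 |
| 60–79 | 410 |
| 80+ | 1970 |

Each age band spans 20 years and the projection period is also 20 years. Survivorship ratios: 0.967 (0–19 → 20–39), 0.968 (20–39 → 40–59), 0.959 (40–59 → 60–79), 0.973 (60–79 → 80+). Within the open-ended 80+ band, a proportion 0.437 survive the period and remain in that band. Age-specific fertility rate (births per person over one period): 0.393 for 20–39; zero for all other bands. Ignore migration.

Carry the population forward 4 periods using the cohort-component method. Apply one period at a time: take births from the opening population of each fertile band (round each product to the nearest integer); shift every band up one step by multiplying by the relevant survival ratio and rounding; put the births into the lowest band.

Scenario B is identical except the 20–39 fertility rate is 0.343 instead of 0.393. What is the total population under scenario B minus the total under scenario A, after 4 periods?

Numbering the groups 1..5 from youngest to oldest:
Period 1.
Births: 1230 × 0.393 = 483
Group 2: 2000 × 0.967 = 1934
Group 3: 1230 × 0.968 = 1191
Group 4: 1330 × 0.959 = 1275
Group 5: 410 × 0.973 + 1970 × 0.437 = 399 + 861 = 1260
→ [483, 1934, 1191, 1275, 1260]
Period 2.
Births: 1934 × 0.393 = 760
Group 2: 483 × 0.967 = 467
Group 3: 1934 × 0.968 = 1872
Group 4: 1191 × 0.959 = 1142
Group 5: 1275 × 0.973 + 1260 × 0.437 = 1241 + 551 = 1792
→ [760, 467, 1872, 1142, 1792]
Period 3.
Births: 467 × 0.393 = 184
Group 2: 760 × 0.967 = 735
Group 3: 467 × 0.968 = 452
Group 4: 1872 × 0.959 = 1795
Group 5: 1142 × 0.973 + 1792 × 0.437 = 1111 + 783 = 1894
→ [184, 735, 452, 1795, 1894]
Period 4.
Births: 735 × 0.393 = 289
Group 2: 184 × 0.967 = 178
Group 3: 735 × 0.968 = 711
Group 4: 452 × 0.959 = 433
Group 5: 1795 × 0.973 + 1894 × 0.437 = 1747 + 828 = 2575
→ [289, 178, 711, 433, 2575]
Scenario A total after 4 periods: 4186
Scenario B projection —
Period 1.
Births: 1230 × 0.343 = 422
Group 2: 2000 × 0.967 = 1934
Group 3: 1230 × 0.968 = 1191
Group 4: 1330 × 0.959 = 1275
Group 5: 410 × 0.973 + 1970 × 0.437 = 399 + 861 = 1260
→ [422, 1934, 1191, 1275, 1260]
Period 2.
Births: 1934 × 0.343 = 663
Group 2: 422 × 0.967 = 408
Group 3: 1934 × 0.968 = 1872
Group 4: 1191 × 0.959 = 1142
Group 5: 1275 × 0.973 + 1260 × 0.437 = 1241 + 551 = 1792
→ [663, 408, 1872, 1142, 1792]
Period 3.
Births: 408 × 0.343 = 140
Group 2: 663 × 0.967 = 641
Group 3: 408 × 0.968 = 395
Group 4: 1872 × 0.959 = 1795
Group 5: 1142 × 0.973 + 1792 × 0.437 = 1111 + 783 = 1894
→ [140, 641, 395, 1795, 1894]
Period 4.
Births: 641 × 0.343 = 220
Group 2: 140 × 0.967 = 135
Group 3: 641 × 0.968 = 620
Group 4: 395 × 0.959 = 379
Group 5: 1795 × 0.973 + 1894 × 0.437 = 1747 + 828 = 2575
→ [220, 135, 620, 379, 2575]
Scenario B total after 4 periods: 3929
Difference B − A = 3929 − 4186 = -257

-257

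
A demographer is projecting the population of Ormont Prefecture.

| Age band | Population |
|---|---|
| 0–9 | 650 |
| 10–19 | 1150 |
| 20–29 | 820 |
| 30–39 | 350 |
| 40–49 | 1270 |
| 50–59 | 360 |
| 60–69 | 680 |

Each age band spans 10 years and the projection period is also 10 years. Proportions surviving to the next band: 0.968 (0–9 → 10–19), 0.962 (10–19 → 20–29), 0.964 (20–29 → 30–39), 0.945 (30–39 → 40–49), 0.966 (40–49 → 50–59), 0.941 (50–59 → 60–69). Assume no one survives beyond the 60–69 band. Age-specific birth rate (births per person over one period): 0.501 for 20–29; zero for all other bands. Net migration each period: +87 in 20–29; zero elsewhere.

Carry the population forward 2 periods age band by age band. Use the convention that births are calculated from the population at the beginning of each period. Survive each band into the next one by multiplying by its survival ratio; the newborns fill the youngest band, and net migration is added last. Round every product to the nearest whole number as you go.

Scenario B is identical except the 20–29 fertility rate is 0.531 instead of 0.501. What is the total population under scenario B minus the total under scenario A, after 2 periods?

— Period 1 —
Births: 820 × 0.501 = 411
10–19: 650 × 0.968 = 629
20–29: 1150 × 0.962 = 1106
30–39: 820 × 0.964 = 790
40–49: 350 × 0.945 = 331
50–59: 1270 × 0.966 = 1227
60–69: 360 × 0.941 = 339
Net migration: 20–29 + 87 → 1193
Giving 411 / 629 / 1193 / 790 / 331 / 1227 / 339.
— Period 2 —
Births: 1193 × 0.501 = 598
10–19: 411 × 0.968 = 398
20–29: 629 × 0.962 = 605
30–39: 1193 × 0.964 = 1150
40–49: 790 × 0.945 = 747
50–59: 331 × 0.966 = 320
60–69: 1227 × 0.941 = 1155
Net migration: 20–29 + 87 → 692
Giving 598 / 398 / 692 / 1150 / 747 / 320 / 1155.
Scenario A total after 2 periods: 5060
Scenario B projection —
— Period 1 —
Births: 820 × 0.531 = 435
10–19: 650 × 0.968 = 629
20–29: 1150 × 0.962 = 1106
30–39: 820 × 0.964 = 790
40–49: 350 × 0.945 = 331
50–59: 1270 × 0.966 = 1227
60–69: 360 × 0.941 = 339
Net migration: 20–29 + 87 → 1193
Giving 435 / 629 / 1193 / 790 / 331 / 1227 / 339.
— Period 2 —
Births: 1193 × 0.531 = 633
10–19: 435 × 0.968 = 421
20–29: 629 × 0.962 = 605
30–39: 1193 × 0.964 = 1150
40–49: 790 × 0.945 = 747
50–59: 331 × 0.966 = 320
60–69: 1227 × 0.941 = 1155
Net migration: 20–29 + 87 → 692
Giving 633 / 421 / 692 / 1150 / 747 / 320 / 1155.
Scenario B total after 2 periods: 5118
Difference B − A = 5118 − 5060 = 58

58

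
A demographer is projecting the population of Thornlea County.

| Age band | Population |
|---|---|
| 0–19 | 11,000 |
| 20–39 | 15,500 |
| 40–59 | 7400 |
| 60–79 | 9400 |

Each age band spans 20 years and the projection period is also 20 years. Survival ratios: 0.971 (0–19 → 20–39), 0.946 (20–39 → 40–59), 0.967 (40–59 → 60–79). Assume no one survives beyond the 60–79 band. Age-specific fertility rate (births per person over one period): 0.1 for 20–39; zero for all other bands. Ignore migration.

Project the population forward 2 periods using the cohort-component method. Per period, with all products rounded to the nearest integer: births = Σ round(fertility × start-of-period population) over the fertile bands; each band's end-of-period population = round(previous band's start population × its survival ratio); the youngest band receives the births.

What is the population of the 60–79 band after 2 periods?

Let group 1 be 0–19 through group 4 = 60–79.
Period 1.
Births: 15500 * 0.1 = 1550
Group 2: 11000 * 0.971 = 10681
Group 3: 15500 * 0.946 = 14663
Group 4: 7400 * 0.967 = 7156
Population now: 0–19=1550, 20–39=10681, 40–59=14663, 60–79=7156
Period 2.
Births: 10681 * 0.1 = 1068
Group 2: 1550 * 0.971 = 1505
Group 3: 10681 * 0.946 = 10104
Group 4: 14663 * 0.967 = 14179
Population now: 0–19=1068, 20–39=1505, 40–59=10104, 60–79=14179

14179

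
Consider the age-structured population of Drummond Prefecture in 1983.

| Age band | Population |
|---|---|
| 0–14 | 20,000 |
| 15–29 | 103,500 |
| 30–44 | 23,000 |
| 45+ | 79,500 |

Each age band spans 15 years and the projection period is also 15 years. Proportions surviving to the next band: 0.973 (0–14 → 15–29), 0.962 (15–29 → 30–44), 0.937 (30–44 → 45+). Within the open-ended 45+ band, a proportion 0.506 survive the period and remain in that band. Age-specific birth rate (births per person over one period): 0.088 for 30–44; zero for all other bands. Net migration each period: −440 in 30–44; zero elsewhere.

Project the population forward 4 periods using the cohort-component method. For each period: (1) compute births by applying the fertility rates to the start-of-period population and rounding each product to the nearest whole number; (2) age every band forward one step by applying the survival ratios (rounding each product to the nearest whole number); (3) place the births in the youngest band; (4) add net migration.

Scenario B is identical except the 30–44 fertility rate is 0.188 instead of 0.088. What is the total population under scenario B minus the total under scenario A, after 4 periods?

13626

Period 1:
Births: 23000 * 0.088 = 2024
15–29: 20000 * 0.973 = 19460
30–44: 103500 * 0.962 = 99567
45+: 23000 * 0.937 + 79500 * 0.506 = 21551 + 40227 = 61778
Net migration: 30–44 − 440 → 99127
Population now: 0–14=2024, 15–29=19460, 30–44=99127, 45+=61778
Period 2:
Births: 99127 * 0.088 = 8723
15–29: 2024 * 0.973 = 1969
30–44: 19460 * 0.962 = 18721
45+: 99127 * 0.937 + 61778 * 0.506 = 92882 + 31260 = 124142
Net migration: 30–44 − 440 → 18281
Population now: 0–14=8723, 15–29=1969, 30–44=18281, 45+=124142
Period 3:
Births: 18281 * 0.088 = 1609
15–29: 8723 * 0.973 = 8487
30–44: 1969 * 0.962 = 1894
45+: 18281 * 0.937 + 124142 * 0.506 = 17129 + 62816 = 79945
Net migration: 30–44 − 440 → 1454
Population now: 0–14=1609, 15–29=8487, 30–44=1454, 45+=79945
Period 4:
Births: 1454 * 0.088 = 128
15–29: 1609 * 0.973 = 1566
30–44: 8487 * 0.962 = 8164
45+: 1454 * 0.937 + 79945 * 0.506 = 1362 + 40452 = 41814
Net migration: 30–44 − 440 → 7724
Population now: 0–14=128, 15–29=1566, 30–44=7724, 45+=41814
Scenario A total after 4 periods: 51232
Scenario B projection —
Period 1:
Births: 23000 * 0.188 = 4324
15–29: 20000 * 0.973 = 19460
30–44: 103500 * 0.962 = 99567
45+: 23000 * 0.937 + 79500 * 0.506 = 21551 + 40227 = 61778
Net migration: 30–44 − 440 → 99127
Population now: 0–14=4324, 15–29=19460, 30–44=99127, 45+=61778
Period 2:
Births: 99127 * 0.188 = 18636
15–29: 4324 * 0.973 = 4207
30–44: 19460 * 0.962 = 18721
45+: 99127 * 0.937 + 61778 * 0.506 = 92882 + 31260 = 124142
Net migration: 30–44 − 440 → 18281
Population now: 0–14=18636, 15–29=4207, 30–44=18281, 45+=124142
Period 3:
Births: 18281 * 0.188 = 3437
15–29: 18636 * 0.973 = 18133
30–44: 4207 * 0.962 = 4047
45+: 18281 * 0.937 + 124142 * 0.506 = 17129 + 62816 = 79945
Net migration: 30–44 − 440 → 3607
Population now: 0–14=3437, 15–29=18133, 30–44=3607, 45+=79945
Period 4:
Births: 3607 * 0.188 = 678
15–29: 3437 * 0.973 = 3344
30–44: 18133 * 0.962 = 17444
45+: 3607 * 0.937 + 79945 * 0.506 = 3380 + 40452 = 43832
Net migration: 30–44 − 440 → 17004
Population now: 0–14=678, 15–29=3344, 30–44=17004, 45+=43832
Scenario B total after 4 periods: 64858
Difference B − A = 64858 − 51232 = 13626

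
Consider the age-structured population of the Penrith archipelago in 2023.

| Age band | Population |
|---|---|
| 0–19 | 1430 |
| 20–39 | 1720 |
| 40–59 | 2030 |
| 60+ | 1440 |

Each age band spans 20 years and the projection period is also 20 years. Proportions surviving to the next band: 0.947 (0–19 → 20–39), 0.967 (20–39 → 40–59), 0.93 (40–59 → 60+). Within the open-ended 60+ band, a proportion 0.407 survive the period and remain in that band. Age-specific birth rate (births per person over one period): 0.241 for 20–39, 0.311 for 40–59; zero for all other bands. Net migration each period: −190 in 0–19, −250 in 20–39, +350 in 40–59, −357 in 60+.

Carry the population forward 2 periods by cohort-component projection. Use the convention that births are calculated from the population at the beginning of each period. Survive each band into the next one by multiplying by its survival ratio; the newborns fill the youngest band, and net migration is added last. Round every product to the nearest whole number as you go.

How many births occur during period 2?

892

(Groups numbered youngest = 1 to oldest = 4.)
Period 1:
Births: 1720 × 0.241 = 415, 2030 × 0.311 = 631 → 1046
Group 2: 1430 × 0.947 = 1354
Group 3: 1720 × 0.967 = 1663
Group 4: 2030 × 0.93 + 1440 × 0.407 = 1888 + 586 = 2474
Net migration: Group 1 − 190 → 856; Group 2 − 250 → 1104; Group 3 + 350 → 2013; Group 4 − 357 → 2117
End of period: [856, 1104, 2013, 2117]
Period 2:
Births: 1104 × 0.241 = 266, 2013 × 0.311 = 626 → 892
Group 2: 856 × 0.947 = 811
Group 3: 1104 × 0.967 = 1068
Group 4: 2013 × 0.93 + 2117 × 0.407 = 1872 + 862 = 2734
Net migration: Group 1 − 190 → 702; Group 2 − 250 → 561; Group 3 + 350 → 1418; Group 4 − 357 → 2377
End of period: [702, 561, 1418, 2377]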